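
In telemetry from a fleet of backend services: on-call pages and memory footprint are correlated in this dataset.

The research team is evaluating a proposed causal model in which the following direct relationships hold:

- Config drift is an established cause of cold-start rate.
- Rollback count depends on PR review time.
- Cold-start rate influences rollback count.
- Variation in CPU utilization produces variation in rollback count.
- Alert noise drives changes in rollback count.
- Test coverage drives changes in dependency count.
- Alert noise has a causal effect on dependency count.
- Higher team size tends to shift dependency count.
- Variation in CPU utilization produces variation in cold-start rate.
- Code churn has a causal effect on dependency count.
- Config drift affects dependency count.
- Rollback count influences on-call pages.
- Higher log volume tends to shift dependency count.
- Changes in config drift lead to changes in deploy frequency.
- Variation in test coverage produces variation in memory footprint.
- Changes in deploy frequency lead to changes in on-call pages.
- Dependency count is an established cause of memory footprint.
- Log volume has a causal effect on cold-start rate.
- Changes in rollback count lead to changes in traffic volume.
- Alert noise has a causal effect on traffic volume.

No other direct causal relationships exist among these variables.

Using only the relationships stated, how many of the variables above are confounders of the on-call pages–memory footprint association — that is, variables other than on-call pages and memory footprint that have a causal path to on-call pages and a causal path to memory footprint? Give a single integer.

The common causes are: alert noise (to on-call pages via alert noise → rollback count → on-call pages; to memory footprint via alert noise → dependency count → memory footprint); config drift (to on-call pages via config drift → deploy frequency → on-call pages; to memory footprint via config drift → dependency count → memory footprint); log volume (to on-call pages via log volume → cold-start rate → rollback count → on-call pages; to memory footprint via log volume → dependency count → memory footprint).
Every other variable lacks a causal path to at least one of on-call pages and memory footprint.

3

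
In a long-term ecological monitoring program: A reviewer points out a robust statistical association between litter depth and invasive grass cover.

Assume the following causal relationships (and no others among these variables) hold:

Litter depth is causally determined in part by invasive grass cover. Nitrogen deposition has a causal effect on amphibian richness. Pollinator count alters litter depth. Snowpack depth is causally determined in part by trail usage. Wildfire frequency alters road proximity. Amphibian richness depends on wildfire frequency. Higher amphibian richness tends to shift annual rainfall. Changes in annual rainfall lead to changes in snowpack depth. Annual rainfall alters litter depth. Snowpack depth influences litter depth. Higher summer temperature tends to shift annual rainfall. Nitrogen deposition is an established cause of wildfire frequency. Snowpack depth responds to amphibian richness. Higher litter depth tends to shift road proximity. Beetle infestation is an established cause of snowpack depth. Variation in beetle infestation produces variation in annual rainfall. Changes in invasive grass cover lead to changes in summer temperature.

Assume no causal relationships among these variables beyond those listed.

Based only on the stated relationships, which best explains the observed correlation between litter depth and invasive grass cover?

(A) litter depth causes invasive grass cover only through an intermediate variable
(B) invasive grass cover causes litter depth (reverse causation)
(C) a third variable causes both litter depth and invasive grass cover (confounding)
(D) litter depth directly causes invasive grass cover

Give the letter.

The stated link runs invasive grass cover → litter depth; litter depth has no causal path to invasive grass cover. No variable causes both, so confounding is ruled out. The correlation reflects reverse causation.

B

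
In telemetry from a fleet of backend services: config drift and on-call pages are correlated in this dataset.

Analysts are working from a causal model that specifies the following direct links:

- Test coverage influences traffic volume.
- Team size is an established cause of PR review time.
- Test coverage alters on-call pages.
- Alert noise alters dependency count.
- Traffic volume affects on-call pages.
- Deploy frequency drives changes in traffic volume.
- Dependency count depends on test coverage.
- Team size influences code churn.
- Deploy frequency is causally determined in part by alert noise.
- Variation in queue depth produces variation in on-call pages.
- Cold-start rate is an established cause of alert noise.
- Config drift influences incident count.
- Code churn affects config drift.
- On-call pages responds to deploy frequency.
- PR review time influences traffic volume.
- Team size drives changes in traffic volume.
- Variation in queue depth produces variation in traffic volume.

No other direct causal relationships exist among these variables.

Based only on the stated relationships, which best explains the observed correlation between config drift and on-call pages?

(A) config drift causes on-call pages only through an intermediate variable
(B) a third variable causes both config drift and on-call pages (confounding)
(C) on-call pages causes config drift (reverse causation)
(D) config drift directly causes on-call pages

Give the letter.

Team size causes config drift (team size → code churn → config drift) and on-call pages (team size → traffic volume → on-call pages) — a common cause creating the correlation.
There is no stated path from config drift to on-call pages or from on-call pages to config drift, so neither direct nor reverse causation applies.

B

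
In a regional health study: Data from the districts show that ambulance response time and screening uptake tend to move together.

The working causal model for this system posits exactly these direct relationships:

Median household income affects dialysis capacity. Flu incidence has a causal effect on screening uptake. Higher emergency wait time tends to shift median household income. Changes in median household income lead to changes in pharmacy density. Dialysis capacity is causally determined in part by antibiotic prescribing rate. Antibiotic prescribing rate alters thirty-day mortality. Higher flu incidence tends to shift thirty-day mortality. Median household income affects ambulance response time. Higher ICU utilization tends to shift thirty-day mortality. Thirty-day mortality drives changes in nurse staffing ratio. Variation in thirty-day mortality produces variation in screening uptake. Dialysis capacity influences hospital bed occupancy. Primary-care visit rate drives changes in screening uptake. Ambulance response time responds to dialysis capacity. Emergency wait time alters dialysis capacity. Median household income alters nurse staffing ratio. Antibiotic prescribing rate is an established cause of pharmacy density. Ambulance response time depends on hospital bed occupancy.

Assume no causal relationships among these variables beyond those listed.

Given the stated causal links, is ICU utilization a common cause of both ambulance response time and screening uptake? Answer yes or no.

no

ICU utilization has no stated causal path to ambulance response time. A confounder must cause both variables, so ICU utilization does not qualify.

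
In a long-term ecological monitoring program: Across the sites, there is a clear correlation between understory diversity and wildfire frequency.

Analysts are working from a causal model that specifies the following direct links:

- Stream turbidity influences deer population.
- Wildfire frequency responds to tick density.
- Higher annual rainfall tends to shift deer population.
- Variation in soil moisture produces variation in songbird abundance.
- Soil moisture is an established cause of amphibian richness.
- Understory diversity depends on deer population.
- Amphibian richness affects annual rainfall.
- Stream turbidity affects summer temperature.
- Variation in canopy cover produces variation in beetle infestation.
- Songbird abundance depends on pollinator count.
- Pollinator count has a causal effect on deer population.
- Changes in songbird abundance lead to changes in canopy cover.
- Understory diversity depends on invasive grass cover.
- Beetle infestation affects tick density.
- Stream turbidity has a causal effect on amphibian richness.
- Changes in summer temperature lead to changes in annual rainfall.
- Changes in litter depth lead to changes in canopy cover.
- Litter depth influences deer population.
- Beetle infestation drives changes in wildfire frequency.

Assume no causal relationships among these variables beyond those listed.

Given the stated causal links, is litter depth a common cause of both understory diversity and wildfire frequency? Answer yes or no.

Litter depth has a causal path to understory diversity (litter depth → deer population → understory diversity) and to wildfire frequency (litter depth → canopy cover → beetle infestation → wildfire frequency), so it is a common cause of both — a confounder.

yes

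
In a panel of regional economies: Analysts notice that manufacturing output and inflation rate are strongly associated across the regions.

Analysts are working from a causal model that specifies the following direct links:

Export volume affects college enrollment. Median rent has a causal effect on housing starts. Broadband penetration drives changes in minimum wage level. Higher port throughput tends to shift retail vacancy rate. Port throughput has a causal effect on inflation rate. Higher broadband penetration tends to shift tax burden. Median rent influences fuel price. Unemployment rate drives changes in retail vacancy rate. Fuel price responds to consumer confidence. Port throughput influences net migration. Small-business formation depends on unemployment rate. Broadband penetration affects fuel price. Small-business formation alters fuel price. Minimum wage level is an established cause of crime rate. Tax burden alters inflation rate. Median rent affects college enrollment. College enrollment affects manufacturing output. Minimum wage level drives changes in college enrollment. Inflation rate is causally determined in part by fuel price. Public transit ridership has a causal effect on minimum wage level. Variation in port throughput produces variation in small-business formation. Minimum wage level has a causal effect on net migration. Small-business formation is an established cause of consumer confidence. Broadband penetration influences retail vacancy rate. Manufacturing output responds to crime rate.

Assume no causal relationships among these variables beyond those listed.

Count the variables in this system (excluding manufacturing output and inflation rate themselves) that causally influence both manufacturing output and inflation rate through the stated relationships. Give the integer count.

2

The common causes are: broadband penetration (to manufacturing output via broadband penetration → minimum wage level → college enrollment → manufacturing output; to inflation rate via broadband penetration → fuel price → inflation rate); median rent (to manufacturing output via median rent → college enrollment → manufacturing output; to inflation rate via median rent → fuel price → inflation rate).
Every other variable lacks a causal path to at least one of manufacturing output and inflation rate.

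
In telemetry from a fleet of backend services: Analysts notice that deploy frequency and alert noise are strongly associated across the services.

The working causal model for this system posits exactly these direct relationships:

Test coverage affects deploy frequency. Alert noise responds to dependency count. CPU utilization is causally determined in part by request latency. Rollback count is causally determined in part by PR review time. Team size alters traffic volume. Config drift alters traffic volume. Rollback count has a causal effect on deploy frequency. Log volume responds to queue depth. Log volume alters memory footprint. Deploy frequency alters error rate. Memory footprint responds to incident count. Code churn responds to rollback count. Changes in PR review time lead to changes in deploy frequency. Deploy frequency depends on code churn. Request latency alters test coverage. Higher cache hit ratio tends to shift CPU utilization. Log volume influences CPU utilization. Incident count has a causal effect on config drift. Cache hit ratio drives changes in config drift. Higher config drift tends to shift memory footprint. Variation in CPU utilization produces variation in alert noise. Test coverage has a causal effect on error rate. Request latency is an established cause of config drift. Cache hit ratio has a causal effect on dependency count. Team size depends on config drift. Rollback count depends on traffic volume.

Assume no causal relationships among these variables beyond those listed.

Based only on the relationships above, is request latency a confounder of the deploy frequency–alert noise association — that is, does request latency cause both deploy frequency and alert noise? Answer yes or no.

yes

Request latency has a causal path to deploy frequency (request latency → test coverage → deploy frequency) and to alert noise (request latency → CPU utilization → alert noise), so it is a common cause of both — a confounder.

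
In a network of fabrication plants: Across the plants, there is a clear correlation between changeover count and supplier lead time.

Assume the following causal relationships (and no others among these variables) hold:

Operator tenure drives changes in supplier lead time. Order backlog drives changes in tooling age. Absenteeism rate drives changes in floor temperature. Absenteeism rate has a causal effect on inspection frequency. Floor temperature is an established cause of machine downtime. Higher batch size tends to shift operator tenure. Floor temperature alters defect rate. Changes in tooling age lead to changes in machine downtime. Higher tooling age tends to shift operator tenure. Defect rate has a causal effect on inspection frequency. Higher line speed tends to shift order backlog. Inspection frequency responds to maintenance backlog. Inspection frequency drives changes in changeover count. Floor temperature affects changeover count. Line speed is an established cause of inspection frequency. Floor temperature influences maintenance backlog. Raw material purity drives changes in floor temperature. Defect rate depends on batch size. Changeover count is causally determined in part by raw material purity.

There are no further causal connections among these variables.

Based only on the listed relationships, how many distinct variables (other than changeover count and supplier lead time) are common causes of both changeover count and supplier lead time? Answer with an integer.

2

The common causes are: batch size (to changeover count via batch size → defect rate → inspection frequency → changeover count; to supplier lead time via batch size → operator tenure → supplier lead time); line speed (to changeover count via line speed → inspection frequency → changeover count; to supplier lead time via line speed → order backlog → tooling age → operator tenure → supplier lead time).
Every other variable lacks a causal path to at least one of changeover count and supplier lead time.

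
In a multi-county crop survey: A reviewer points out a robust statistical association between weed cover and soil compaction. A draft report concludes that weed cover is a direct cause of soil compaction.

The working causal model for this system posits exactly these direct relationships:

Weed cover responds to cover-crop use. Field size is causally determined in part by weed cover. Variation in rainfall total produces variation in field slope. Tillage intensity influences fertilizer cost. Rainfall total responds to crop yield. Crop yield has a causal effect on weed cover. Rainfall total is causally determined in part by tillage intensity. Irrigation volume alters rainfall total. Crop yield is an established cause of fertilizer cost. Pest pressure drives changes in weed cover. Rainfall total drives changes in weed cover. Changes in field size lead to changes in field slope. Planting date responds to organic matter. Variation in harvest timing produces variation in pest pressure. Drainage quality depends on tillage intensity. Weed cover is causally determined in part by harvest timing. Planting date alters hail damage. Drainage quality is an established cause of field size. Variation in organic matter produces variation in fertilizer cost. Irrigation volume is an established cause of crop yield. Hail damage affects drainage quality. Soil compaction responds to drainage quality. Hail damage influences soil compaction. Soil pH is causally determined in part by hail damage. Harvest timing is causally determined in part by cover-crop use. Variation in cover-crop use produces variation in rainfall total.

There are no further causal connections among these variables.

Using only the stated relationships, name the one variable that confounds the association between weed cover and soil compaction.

tillage intensity

Tillage intensity has a causal path to weed cover (tillage intensity → rainfall total → weed cover) and a separate causal path to soil compaction (tillage intensity → drainage quality → soil compaction), so it is a common cause of both.
No stated relationship gives weed cover a causal route to soil compaction, so the correlation is explained by the shared upstream cause rather than a direct effect.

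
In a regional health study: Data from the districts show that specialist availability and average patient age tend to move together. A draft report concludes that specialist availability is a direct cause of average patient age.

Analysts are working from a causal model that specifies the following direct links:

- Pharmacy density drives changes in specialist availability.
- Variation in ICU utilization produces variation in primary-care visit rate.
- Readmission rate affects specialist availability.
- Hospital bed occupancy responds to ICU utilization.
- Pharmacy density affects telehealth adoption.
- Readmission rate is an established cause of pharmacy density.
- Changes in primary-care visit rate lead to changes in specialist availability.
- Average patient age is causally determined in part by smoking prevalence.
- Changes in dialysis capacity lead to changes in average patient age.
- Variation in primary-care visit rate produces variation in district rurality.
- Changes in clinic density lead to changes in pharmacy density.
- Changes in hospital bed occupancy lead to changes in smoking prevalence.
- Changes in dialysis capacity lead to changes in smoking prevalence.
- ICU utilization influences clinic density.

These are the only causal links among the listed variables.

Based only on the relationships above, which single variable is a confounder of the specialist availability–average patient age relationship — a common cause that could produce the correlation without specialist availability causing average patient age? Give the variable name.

ICU utilization has a causal path to specialist availability (ICU utilization → primary-care visit rate → specialist availability) and a separate causal path to average patient age (ICU utilization → hospital bed occupancy → smoking prevalence → average patient age), so it is a common cause of both.
No stated relationship gives specialist availability a causal route to average patient age, so the correlation is explained by the shared upstream cause rather than a direct effect.

ICU utilization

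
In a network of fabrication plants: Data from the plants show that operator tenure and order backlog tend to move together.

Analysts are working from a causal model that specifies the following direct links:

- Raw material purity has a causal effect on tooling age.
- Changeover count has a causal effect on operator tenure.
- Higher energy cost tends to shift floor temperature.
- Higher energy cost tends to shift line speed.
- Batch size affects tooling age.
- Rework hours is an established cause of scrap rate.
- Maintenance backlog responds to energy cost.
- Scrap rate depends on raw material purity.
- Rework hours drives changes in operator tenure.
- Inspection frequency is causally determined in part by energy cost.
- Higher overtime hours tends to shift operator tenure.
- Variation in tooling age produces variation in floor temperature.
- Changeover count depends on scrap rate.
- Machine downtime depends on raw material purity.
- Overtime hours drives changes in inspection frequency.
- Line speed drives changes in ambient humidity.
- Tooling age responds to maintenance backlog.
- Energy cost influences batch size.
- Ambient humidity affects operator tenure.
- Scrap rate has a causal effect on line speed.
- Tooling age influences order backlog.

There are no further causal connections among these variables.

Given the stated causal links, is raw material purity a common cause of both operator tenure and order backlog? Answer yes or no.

Raw material purity has a causal path to operator tenure (raw material purity → scrap rate → changeover count → operator tenure) and to order backlog (raw material purity → tooling age → order backlog), so it is a common cause of both — a confounder.

yes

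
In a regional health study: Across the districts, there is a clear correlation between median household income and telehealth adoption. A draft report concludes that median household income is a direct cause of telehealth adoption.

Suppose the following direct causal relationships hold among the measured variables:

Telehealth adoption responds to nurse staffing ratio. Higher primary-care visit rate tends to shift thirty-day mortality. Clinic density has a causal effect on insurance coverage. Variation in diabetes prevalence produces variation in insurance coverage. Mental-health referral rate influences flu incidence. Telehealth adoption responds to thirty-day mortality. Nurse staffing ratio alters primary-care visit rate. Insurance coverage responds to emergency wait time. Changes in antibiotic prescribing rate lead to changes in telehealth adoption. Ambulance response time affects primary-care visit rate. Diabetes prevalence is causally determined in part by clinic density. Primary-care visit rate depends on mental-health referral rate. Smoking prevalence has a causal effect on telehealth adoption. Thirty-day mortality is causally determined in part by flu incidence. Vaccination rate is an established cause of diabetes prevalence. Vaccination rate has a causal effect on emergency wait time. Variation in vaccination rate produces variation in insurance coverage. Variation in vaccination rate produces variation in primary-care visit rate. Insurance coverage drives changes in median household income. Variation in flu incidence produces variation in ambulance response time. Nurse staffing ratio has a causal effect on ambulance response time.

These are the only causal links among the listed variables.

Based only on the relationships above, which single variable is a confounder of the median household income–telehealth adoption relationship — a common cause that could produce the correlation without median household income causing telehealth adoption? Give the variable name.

Vaccination rate has a causal path to median household income (vaccination rate → insurance coverage → median household income) and a separate causal path to telehealth adoption (vaccination rate → primary-care visit rate → thirty-day mortality → telehealth adoption), so it is a common cause of both.
No stated relationship gives median household income a causal route to telehealth adoption, so the correlation is explained by the shared upstream cause rather than a direct effect.

vaccination rate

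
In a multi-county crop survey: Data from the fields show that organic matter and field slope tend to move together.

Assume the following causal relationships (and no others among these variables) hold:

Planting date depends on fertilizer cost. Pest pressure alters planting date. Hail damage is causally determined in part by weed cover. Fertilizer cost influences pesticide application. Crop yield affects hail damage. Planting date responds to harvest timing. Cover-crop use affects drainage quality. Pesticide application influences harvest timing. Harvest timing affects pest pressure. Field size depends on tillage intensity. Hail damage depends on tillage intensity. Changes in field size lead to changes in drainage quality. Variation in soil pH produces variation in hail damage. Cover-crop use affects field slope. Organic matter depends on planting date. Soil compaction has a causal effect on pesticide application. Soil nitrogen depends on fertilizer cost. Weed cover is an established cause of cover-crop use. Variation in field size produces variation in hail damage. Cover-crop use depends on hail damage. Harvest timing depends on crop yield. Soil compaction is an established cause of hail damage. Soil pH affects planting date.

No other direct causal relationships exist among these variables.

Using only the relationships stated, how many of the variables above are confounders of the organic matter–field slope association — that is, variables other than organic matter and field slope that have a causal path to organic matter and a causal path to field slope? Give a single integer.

3

The common causes are: crop yield (to organic matter via crop yield → harvest timing → planting date → organic matter; to field slope via crop yield → hail damage → cover-crop use → field slope); soil compaction (to organic matter via soil compaction → pesticide application → harvest timing → planting date → organic matter; to field slope via soil compaction → hail damage → cover-crop use → field slope); soil pH (to organic matter via soil pH → planting date → organic matter; to field slope via soil pH → hail damage → cover-crop use → field slope).
Every other variable lacks a causal path to at least one of organic matter and field slope.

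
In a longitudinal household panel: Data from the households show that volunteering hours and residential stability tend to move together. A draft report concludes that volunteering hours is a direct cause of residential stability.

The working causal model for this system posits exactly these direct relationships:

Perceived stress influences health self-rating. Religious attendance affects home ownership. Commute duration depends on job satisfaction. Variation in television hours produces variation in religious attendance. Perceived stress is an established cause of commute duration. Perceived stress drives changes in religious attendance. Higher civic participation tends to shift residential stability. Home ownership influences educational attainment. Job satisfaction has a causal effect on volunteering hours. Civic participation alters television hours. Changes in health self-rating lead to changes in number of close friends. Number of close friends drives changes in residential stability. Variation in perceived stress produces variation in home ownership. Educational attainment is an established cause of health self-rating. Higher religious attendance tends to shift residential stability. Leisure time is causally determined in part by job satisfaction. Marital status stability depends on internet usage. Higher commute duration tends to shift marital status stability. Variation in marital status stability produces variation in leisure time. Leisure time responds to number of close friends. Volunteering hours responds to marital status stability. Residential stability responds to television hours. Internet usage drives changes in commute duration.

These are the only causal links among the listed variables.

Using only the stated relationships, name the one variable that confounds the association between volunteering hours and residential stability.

perceived stress

Perceived stress has a causal path to volunteering hours (perceived stress → commute duration → marital status stability → volunteering hours) and a separate causal path to residential stability (perceived stress → religious attendance → residential stability), so it is a common cause of both.
No stated relationship gives volunteering hours a causal route to residential stability, so the correlation is explained by the shared upstream cause rather than a direct effect.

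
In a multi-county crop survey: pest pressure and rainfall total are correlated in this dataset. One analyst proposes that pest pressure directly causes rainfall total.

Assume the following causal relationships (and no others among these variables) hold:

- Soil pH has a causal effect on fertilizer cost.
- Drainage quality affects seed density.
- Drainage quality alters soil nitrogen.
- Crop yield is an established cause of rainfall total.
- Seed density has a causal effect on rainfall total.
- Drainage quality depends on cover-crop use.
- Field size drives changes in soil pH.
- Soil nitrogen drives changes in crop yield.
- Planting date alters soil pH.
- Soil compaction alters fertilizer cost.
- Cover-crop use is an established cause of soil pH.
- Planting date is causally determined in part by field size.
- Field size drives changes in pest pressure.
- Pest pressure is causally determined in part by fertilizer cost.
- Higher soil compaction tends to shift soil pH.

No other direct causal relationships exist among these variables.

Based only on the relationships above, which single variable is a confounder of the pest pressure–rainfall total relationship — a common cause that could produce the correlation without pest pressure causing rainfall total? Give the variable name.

cover-crop use

Cover-crop use has a causal path to pest pressure (cover-crop use → soil pH → fertilizer cost → pest pressure) and a separate causal path to rainfall total (cover-crop use → drainage quality → seed density → rainfall total), so it is a common cause of both.
No stated relationship gives pest pressure a causal route to rainfall total, so the correlation is explained by the shared upstream cause rather than a direct effect.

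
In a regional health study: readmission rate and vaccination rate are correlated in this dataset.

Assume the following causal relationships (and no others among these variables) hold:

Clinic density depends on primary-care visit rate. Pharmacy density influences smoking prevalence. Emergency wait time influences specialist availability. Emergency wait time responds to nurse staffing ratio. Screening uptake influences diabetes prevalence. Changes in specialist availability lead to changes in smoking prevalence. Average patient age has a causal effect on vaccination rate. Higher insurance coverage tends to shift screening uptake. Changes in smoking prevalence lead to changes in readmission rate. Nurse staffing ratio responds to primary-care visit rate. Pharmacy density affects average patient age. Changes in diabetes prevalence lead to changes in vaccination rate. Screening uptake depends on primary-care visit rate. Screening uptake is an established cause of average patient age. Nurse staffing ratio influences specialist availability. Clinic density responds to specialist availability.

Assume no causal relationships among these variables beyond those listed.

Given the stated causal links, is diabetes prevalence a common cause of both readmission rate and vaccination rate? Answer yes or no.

no

Diabetes prevalence has no stated causal path to readmission rate. A confounder must cause both variables, so diabetes prevalence does not qualify.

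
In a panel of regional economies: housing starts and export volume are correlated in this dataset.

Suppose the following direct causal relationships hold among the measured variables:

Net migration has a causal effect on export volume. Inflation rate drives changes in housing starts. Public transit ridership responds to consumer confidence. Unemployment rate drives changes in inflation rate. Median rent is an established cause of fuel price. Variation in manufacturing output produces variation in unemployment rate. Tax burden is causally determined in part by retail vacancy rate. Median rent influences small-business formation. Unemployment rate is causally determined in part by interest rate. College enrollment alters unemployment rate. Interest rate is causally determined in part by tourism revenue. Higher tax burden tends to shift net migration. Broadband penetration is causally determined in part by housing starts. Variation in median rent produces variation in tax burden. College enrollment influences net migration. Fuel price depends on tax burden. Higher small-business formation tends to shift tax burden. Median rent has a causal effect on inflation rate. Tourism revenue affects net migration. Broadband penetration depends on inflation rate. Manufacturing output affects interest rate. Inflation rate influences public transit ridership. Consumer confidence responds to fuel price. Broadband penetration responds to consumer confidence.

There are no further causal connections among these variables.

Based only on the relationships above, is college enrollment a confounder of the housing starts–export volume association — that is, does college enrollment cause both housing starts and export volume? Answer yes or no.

yes

College enrollment has a causal path to housing starts (college enrollment → unemployment rate → inflation rate → housing starts) and to export volume (college enrollment → net migration → export volume), so it is a common cause of both — a confounder.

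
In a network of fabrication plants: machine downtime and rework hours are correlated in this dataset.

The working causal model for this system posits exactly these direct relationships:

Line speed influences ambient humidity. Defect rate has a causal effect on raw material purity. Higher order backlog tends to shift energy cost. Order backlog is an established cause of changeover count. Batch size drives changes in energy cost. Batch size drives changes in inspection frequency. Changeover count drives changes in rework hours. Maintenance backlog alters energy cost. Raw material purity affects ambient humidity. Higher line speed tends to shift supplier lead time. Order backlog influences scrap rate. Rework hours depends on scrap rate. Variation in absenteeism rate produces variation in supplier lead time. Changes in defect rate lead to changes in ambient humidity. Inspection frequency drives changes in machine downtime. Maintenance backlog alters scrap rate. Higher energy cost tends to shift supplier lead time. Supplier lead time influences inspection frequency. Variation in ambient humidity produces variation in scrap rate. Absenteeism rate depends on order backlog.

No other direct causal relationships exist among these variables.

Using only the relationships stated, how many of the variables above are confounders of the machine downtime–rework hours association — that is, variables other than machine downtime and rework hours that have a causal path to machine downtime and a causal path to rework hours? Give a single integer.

The common causes are: line speed (to machine downtime via line speed → supplier lead time → inspection frequency → machine downtime; to rework hours via line speed → ambient humidity → scrap rate → rework hours); maintenance backlog (to machine downtime via maintenance backlog → energy cost → supplier lead time → inspection frequency → machine downtime; to rework hours via maintenance backlog → scrap rate → rework hours); order backlog (to machine downtime via order backlog → absenteeism rate → supplier lead time → inspection frequency → machine downtime; to rework hours via order backlog → scrap rate → rework hours).
Every other variable lacks a causal path to at least one of machine downtime and rework hours.

3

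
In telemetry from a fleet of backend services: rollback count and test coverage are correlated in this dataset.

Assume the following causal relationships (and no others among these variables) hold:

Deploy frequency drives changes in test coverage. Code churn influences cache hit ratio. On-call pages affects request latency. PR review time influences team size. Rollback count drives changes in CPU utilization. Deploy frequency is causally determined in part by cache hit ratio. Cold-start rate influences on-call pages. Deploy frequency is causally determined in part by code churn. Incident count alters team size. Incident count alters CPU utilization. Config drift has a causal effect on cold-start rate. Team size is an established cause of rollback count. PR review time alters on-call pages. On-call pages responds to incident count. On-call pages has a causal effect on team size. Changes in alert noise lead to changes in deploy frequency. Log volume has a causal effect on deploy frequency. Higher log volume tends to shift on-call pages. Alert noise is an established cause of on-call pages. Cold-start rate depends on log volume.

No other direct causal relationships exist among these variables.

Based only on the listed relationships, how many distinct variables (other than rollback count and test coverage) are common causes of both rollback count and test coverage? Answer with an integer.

The common causes are: alert noise (to rollback count via alert noise → on-call pages → team size → rollback count; to test coverage via alert noise → deploy frequency → test coverage); log volume (to rollback count via log volume → on-call pages → team size → rollback count; to test coverage via log volume → deploy frequency → test coverage).
Every other variable lacks a causal path to at least one of rollback count and test coverage.

2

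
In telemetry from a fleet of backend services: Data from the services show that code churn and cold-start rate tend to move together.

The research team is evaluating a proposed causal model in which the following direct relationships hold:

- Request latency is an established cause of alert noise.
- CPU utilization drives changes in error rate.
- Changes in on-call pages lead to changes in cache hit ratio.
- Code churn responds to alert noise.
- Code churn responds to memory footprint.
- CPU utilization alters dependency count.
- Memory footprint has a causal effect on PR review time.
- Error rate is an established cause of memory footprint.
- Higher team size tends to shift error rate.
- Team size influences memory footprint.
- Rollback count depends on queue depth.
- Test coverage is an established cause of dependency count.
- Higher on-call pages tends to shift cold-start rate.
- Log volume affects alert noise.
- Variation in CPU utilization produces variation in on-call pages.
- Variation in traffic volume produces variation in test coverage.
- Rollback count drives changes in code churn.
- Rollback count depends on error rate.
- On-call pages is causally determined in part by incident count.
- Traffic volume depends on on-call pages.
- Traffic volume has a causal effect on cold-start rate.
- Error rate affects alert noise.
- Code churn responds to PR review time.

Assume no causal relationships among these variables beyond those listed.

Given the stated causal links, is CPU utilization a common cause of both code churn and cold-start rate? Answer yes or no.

CPU utilization has a causal path to code churn (CPU utilization → error rate → alert noise → code churn) and to cold-start rate (CPU utilization → on-call pages → cold-start rate), so it is a common cause of both — a confounder.

yes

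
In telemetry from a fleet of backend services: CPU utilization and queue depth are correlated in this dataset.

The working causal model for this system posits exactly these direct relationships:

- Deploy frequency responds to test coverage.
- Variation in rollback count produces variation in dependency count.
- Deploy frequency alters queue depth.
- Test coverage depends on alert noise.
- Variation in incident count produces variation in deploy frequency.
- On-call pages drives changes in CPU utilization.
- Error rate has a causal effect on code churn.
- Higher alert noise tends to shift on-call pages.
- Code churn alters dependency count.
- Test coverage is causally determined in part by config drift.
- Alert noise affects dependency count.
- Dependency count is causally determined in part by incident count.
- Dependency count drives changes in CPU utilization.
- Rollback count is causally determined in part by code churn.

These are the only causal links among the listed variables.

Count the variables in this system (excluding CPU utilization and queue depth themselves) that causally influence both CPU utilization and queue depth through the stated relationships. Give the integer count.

2

The common causes are: alert noise (to CPU utilization via alert noise → dependency count → CPU utilization; to queue depth via alert noise → test coverage → deploy frequency → queue depth); incident count (to CPU utilization via incident count → dependency count → CPU utilization; to queue depth via incident count → deploy frequency → queue depth).
Every other variable lacks a causal path to at least one of CPU utilization and queue depth.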